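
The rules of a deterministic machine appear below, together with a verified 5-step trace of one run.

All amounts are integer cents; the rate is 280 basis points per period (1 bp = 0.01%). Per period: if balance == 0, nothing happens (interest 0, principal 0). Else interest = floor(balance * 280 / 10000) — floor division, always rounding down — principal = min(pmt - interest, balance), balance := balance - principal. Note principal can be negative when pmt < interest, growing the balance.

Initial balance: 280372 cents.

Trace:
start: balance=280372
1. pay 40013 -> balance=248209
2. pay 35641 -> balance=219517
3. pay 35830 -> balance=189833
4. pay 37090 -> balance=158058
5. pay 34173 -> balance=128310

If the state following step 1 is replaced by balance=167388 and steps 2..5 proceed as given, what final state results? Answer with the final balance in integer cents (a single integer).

38050

state after step 1 := balance=167388
2. pay 35641 -> balance=136433
3. pay 35830 -> balance=104423
4. pay 37090 -> balance=70256
5. pay 34173 -> balance=38050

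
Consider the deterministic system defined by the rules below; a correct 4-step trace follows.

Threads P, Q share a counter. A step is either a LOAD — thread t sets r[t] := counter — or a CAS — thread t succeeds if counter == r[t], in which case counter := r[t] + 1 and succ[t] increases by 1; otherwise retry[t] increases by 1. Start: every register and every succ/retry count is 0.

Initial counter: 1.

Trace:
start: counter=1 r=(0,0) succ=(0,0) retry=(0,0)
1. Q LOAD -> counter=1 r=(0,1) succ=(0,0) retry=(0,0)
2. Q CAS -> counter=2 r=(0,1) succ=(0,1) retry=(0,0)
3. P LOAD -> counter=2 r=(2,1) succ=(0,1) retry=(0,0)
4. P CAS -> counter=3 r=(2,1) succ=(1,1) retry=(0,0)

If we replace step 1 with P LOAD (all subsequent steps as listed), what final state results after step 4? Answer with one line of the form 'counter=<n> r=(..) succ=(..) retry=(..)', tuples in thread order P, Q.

counter=2 r=(1,0) succ=(1,0) retry=(0,1)

(re-executing from step 1 with the substitution; state before step 1: counter=1 r=(0,0) succ=(0,0) retry=(0,0))
1. P LOAD -> counter=1 r=(1,0) succ=(0,0) retry=(0,0)
2. Q CAS -> counter=1 r=(1,0) succ=(0,0) retry=(0,1)
3. P LOAD -> counter=1 r=(1,0) succ=(0,0) retry=(0,1)
4. P CAS -> counter=2 r=(1,0) succ=(1,0) retry=(0,1)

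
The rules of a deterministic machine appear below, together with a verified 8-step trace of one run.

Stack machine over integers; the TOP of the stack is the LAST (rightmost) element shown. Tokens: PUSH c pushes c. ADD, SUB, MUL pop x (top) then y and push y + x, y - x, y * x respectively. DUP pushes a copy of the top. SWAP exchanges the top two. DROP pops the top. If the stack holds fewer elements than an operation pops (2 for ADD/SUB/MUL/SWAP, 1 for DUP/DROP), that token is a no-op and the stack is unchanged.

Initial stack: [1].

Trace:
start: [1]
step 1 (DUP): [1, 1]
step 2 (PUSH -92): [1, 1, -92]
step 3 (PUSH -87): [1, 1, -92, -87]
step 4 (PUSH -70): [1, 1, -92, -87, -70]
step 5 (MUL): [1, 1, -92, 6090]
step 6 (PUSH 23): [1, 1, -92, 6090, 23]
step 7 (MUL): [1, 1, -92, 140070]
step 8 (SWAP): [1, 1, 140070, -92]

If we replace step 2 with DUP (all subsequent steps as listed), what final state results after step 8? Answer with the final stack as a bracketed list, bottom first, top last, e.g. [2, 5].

[1, 1, 140070, 1]

(re-executing from step 2 with the substitution; state before step 2: [1, 1])
step 2 (DUP): [1, 1, 1]
step 3 (PUSH -87): [1, 1, 1, -87]
step 4 (PUSH -70): [1, 1, 1, -87, -70]
step 5 (MUL): [1, 1, 1, 6090]
step 6 (PUSH 23): [1, 1, 1, 6090, 23]
step 7 (MUL): [1, 1, 1, 140070]
step 8 (SWAP): [1, 1, 140070, 1]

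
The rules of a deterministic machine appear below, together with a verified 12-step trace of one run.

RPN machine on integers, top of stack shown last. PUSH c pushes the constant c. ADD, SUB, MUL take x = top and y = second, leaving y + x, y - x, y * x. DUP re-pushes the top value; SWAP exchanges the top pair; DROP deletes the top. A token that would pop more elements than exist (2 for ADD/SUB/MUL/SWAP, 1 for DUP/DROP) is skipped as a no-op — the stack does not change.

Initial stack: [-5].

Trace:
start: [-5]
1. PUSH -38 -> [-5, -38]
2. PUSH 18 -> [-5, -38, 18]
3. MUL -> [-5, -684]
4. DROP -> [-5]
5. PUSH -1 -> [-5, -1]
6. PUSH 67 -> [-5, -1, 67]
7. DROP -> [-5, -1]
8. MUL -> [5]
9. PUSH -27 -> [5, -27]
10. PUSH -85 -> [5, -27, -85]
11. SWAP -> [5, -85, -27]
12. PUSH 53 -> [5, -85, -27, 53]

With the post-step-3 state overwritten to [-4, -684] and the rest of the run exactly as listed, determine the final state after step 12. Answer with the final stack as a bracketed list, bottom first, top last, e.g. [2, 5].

[4, -85, -27, 53]

state after step 3 := [-4, -684]
4. DROP -> [-4]
5. PUSH -1 -> [-4, -1]
6. PUSH 67 -> [-4, -1, 67]
7. DROP -> [-4, -1]
8. MUL -> [4]
9. PUSH -27 -> [4, -27]
10. PUSH -85 -> [4, -27, -85]
11. SWAP -> [4, -85, -27]
12. PUSH 53 -> [4, -85, -27, 53]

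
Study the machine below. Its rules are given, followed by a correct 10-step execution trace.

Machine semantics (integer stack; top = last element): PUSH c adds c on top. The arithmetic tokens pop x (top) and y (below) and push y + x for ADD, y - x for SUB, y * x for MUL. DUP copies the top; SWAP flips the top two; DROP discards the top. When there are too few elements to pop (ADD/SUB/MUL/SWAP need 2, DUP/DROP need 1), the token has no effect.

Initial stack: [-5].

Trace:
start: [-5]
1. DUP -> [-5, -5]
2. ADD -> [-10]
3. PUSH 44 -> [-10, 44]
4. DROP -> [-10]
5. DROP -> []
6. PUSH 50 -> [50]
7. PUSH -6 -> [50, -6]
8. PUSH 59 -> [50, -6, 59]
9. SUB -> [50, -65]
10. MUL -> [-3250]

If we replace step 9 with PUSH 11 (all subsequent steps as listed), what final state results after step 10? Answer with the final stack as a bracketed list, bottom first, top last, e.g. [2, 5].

(re-executing from step 9 with the substitution; state before step 9: [50, -6, 59])
9. PUSH 11 -> [50, -6, 59, 11]
10. MUL -> [50, -6, 649]

[50, -6, 649]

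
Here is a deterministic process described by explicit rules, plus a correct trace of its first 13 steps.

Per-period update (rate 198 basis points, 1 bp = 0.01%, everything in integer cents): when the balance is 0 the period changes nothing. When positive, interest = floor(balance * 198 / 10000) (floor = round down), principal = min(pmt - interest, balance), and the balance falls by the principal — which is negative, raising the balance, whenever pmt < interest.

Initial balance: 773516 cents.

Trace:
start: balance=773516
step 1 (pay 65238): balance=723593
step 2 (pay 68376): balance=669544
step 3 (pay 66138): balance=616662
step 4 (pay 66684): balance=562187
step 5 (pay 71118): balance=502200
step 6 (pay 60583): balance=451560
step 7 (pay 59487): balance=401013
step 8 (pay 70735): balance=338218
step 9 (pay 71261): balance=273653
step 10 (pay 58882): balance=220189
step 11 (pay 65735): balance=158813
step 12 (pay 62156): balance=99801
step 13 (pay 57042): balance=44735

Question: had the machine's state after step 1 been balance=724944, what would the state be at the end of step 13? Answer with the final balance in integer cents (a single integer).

46445

state after step 1 := balance=724944
step 2 (pay 68376): balance=670921
step 3 (pay 66138): balance=618067
step 4 (pay 66684): balance=563620
step 5 (pay 71118): balance=503661
step 6 (pay 60583): balance=453050
step 7 (pay 59487): balance=402533
step 8 (pay 70735): balance=339768
step 9 (pay 71261): balance=275234
step 10 (pay 58882): balance=221801
step 11 (pay 65735): balance=160457
step 12 (pay 62156): balance=101478
step 13 (pay 57042): balance=46445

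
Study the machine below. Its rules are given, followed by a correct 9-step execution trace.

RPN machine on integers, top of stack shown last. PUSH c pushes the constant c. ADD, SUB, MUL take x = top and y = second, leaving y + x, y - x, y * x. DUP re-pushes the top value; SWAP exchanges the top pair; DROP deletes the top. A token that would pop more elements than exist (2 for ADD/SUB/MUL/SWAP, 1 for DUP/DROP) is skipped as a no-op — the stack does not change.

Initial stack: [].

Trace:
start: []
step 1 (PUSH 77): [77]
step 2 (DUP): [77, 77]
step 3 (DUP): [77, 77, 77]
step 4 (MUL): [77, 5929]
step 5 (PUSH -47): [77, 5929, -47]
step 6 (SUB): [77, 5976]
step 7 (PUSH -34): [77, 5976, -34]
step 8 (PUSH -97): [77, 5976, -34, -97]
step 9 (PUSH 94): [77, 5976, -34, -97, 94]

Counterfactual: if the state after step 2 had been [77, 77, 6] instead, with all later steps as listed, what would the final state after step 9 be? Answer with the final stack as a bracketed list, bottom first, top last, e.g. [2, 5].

state after step 2 := [77, 77, 6]
step 3 (DUP): [77, 77, 6, 6]
step 4 (MUL): [77, 77, 36]
step 5 (PUSH -47): [77, 77, 36, -47]
step 6 (SUB): [77, 77, 83]
step 7 (PUSH -34): [77, 77, 83, -34]
step 8 (PUSH -97): [77, 77, 83, -34, -97]
step 9 (PUSH 94): [77, 77, 83, -34, -97, 94]

[77, 77, 83, -34, -97, 94]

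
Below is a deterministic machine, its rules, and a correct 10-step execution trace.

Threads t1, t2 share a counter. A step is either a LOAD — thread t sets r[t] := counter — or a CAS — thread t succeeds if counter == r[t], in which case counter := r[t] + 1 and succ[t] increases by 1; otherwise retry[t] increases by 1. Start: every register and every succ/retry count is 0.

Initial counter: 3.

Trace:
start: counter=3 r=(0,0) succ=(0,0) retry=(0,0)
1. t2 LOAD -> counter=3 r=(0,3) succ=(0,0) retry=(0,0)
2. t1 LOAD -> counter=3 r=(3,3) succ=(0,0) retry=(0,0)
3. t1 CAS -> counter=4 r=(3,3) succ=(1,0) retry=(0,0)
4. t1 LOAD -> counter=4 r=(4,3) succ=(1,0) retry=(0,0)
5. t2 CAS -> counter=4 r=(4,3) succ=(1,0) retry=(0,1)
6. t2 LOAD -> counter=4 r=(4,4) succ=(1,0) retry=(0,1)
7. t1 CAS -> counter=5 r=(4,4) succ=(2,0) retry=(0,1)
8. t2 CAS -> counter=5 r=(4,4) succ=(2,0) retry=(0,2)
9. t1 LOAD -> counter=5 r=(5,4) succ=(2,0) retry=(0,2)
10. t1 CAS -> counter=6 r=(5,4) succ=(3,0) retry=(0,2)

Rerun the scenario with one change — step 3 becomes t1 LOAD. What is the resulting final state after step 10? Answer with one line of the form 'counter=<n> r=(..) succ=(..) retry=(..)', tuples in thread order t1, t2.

(re-executing from step 3 with the substitution; state before step 3: counter=3 r=(3,3) succ=(0,0) retry=(0,0))
3. t1 LOAD -> counter=3 r=(3,3) succ=(0,0) retry=(0,0)
4. t1 LOAD -> counter=3 r=(3,3) succ=(0,0) retry=(0,0)
5. t2 CAS -> counter=4 r=(3,3) succ=(0,1) retry=(0,0)
6. t2 LOAD -> counter=4 r=(3,4) succ=(0,1) retry=(0,0)
7. t1 CAS -> counter=4 r=(3,4) succ=(0,1) retry=(1,0)
8. t2 CAS -> counter=5 r=(3,4) succ=(0,2) retry=(1,0)
9. t1 LOAD -> counter=5 r=(5,4) succ=(0,2) retry=(1,0)
10. t1 CAS -> counter=6 r=(5,4) succ=(1,2) retry=(1,0)

counter=6 r=(5,4) succ=(1,2) retry=(1,0)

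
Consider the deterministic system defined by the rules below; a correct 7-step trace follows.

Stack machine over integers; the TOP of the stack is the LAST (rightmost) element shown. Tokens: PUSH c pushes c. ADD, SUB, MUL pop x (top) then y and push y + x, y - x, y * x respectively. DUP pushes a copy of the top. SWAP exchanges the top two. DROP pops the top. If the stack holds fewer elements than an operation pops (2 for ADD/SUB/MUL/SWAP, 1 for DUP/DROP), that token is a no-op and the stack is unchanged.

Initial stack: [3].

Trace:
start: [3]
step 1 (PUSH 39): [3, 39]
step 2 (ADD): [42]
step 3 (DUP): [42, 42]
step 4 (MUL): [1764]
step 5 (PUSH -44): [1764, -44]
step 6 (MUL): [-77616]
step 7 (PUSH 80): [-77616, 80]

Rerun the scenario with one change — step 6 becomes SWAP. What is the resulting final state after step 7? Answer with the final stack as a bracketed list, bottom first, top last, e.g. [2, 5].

(re-executing from step 6 with the substitution; state before step 6: [1764, -44])
step 6 (SWAP): [-44, 1764]
step 7 (PUSH 80): [-44, 1764, 80]

[-44, 1764, 80]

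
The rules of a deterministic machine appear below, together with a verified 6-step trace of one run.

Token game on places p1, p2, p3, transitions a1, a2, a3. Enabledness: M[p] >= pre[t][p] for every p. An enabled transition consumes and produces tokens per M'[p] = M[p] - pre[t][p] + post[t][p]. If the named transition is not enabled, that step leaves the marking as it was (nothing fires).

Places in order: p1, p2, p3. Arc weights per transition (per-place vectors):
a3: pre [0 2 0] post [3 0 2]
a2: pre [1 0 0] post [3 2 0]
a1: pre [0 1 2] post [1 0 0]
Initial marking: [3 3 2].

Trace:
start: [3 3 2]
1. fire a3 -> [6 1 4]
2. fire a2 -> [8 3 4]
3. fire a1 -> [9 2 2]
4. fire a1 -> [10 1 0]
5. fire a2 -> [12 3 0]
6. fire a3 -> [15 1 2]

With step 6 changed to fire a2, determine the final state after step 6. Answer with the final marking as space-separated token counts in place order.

(re-executing from step 6 with the substitution; state before step 6: [12 3 0])
6. fire a2 -> [14 5 0]

14 5 0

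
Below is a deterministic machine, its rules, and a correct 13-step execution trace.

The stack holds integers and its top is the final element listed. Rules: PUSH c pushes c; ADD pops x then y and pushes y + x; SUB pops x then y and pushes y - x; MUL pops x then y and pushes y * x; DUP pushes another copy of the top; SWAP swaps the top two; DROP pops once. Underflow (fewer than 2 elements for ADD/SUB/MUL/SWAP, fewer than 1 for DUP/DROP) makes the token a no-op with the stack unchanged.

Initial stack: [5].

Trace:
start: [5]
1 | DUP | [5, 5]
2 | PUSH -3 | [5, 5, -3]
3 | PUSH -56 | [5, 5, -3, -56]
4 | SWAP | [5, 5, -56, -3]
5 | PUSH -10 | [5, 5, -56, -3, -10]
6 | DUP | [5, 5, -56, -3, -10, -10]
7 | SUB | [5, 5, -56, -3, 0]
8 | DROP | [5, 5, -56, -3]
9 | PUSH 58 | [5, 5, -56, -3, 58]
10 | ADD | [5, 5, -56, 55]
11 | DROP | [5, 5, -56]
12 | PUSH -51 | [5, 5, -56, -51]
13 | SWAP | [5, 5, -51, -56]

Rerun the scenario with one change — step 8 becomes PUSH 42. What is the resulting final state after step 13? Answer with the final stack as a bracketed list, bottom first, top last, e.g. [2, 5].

[5, 5, -56, -3, -51, 0]

(re-executing from step 8 with the substitution; state before step 8: [5, 5, -56, -3, 0])
8 | PUSH 42 | [5, 5, -56, -3, 0, 42]
9 | PUSH 58 | [5, 5, -56, -3, 0, 42, 58]
10 | ADD | [5, 5, -56, -3, 0, 100]
11 | DROP | [5, 5, -56, -3, 0]
12 | PUSH -51 | [5, 5, -56, -3, 0, -51]
13 | SWAP | [5, 5, -56, -3, -51, 0]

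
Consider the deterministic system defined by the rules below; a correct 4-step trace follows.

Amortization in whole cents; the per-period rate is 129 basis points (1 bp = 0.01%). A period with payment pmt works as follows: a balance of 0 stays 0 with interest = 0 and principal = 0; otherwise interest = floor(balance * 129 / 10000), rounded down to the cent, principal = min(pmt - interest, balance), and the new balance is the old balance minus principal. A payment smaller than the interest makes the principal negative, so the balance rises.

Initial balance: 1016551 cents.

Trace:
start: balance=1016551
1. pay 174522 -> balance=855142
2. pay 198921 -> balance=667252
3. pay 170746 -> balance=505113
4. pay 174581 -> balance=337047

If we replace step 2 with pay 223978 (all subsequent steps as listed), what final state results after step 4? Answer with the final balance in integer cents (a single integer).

311340

(re-executing from step 2 with the substitution; state before step 2: balance=855142)
2. pay 223978 -> balance=642195
3. pay 170746 -> balance=479733
4. pay 174581 -> balance=311340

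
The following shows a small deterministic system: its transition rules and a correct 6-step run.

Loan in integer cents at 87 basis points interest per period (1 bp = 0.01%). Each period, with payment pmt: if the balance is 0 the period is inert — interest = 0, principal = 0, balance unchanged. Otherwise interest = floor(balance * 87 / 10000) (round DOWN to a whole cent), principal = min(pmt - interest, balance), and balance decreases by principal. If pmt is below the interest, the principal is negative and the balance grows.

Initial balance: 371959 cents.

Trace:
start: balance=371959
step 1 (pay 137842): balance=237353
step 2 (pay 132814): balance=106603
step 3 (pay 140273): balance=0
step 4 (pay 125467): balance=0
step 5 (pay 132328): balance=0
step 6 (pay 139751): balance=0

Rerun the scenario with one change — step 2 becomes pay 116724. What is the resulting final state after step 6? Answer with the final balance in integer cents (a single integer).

(re-executing from step 2 with the substitution; state before step 2: balance=237353)
step 2 (pay 116724): balance=122693
step 3 (pay 140273): balance=0
step 4 (pay 125467): balance=0
step 5 (pay 132328): balance=0
step 6 (pay 139751): balance=0

0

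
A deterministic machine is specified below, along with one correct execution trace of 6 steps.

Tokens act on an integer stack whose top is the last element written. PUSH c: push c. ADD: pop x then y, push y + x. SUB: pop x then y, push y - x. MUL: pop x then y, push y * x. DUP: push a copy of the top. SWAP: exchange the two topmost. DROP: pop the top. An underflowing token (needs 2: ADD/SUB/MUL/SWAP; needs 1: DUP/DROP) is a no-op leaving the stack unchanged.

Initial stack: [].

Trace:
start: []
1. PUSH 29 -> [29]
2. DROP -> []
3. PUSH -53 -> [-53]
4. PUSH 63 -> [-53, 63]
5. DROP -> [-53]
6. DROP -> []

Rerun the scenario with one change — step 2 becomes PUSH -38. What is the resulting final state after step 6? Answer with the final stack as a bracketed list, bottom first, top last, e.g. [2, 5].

[29, -38]

(re-executing from step 2 with the substitution; state before step 2: [29])
2. PUSH -38 -> [29, -38]
3. PUSH -53 -> [29, -38, -53]
4. PUSH 63 -> [29, -38, -53, 63]
5. DROP -> [29, -38, -53]
6. DROP -> [29, -38]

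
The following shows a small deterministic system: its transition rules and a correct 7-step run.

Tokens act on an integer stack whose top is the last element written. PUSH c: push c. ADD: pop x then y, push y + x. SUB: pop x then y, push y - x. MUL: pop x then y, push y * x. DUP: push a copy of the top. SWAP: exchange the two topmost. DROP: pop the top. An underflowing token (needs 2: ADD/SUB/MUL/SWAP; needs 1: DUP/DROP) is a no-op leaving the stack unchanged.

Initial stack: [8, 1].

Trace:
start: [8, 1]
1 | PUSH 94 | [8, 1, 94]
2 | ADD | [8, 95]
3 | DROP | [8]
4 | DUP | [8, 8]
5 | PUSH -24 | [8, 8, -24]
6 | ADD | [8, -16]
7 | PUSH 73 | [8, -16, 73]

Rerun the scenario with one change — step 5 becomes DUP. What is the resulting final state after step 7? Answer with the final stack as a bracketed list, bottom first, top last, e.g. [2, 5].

(re-executing from step 5 with the substitution; state before step 5: [8, 8])
5 | DUP | [8, 8, 8]
6 | ADD | [8, 16]
7 | PUSH 73 | [8, 16, 73]

[8, 16, 73]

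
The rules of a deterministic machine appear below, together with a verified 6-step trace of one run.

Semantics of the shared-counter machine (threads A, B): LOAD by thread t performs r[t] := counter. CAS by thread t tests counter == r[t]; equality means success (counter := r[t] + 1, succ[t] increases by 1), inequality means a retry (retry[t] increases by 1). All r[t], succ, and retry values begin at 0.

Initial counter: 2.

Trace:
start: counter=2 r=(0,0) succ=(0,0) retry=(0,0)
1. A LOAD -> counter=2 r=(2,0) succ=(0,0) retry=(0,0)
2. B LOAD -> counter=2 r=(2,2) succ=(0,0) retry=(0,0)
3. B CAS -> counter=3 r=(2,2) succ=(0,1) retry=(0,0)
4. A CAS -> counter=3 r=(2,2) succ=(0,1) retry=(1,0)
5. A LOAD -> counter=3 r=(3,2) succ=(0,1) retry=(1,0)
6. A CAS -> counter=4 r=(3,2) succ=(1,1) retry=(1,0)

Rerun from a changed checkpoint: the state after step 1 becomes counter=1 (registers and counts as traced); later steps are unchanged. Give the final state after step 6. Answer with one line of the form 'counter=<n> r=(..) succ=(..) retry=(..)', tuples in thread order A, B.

state after step 1 := counter=1 r=(2,0) succ=(0,0) retry=(0,0)
2. B LOAD -> counter=1 r=(2,1) succ=(0,0) retry=(0,0)
3. B CAS -> counter=2 r=(2,1) succ=(0,1) retry=(0,0)
4. A CAS -> counter=3 r=(2,1) succ=(1,1) retry=(0,0)
5. A LOAD -> counter=3 r=(3,1) succ=(1,1) retry=(0,0)
6. A CAS -> counter=4 r=(3,1) succ=(2,1) retry=(0,0)

counter=4 r=(3,1) succ=(2,1) retry=(0,0)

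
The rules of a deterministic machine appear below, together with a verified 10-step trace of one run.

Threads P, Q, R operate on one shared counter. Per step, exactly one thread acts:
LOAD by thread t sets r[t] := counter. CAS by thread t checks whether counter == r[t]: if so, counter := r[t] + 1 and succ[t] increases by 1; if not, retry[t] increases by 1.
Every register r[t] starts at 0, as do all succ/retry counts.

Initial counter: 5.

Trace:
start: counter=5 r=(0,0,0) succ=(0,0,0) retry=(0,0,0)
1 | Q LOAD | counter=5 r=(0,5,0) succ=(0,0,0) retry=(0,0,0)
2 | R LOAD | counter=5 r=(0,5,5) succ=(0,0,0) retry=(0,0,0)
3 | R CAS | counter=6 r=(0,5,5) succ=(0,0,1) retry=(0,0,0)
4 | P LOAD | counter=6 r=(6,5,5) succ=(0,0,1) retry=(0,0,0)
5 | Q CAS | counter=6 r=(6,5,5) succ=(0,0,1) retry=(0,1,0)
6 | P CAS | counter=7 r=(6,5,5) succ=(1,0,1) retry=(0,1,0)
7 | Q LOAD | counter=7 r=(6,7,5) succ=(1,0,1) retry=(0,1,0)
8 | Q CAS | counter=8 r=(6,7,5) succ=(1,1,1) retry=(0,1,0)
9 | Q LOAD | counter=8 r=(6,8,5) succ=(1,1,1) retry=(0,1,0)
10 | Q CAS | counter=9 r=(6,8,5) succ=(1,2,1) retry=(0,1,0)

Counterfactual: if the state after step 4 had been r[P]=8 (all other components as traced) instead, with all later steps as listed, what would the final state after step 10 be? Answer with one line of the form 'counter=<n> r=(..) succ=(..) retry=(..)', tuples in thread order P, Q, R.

counter=8 r=(8,7,5) succ=(0,2,1) retry=(1,1,0)

state after step 4 := counter=6 r=(8,5,5) succ=(0,0,1) retry=(0,0,0)
5 | Q CAS | counter=6 r=(8,5,5) succ=(0,0,1) retry=(0,1,0)
6 | P CAS | counter=6 r=(8,5,5) succ=(0,0,1) retry=(1,1,0)
7 | Q LOAD | counter=6 r=(8,6,5) succ=(0,0,1) retry=(1,1,0)
8 | Q CAS | counter=7 r=(8,6,5) succ=(0,1,1) retry=(1,1,0)
9 | Q LOAD | counter=7 r=(8,7,5) succ=(0,1,1) retry=(1,1,0)
10 | Q CAS | counter=8 r=(8,7,5) succ=(0,2,1) retry=(1,1,0)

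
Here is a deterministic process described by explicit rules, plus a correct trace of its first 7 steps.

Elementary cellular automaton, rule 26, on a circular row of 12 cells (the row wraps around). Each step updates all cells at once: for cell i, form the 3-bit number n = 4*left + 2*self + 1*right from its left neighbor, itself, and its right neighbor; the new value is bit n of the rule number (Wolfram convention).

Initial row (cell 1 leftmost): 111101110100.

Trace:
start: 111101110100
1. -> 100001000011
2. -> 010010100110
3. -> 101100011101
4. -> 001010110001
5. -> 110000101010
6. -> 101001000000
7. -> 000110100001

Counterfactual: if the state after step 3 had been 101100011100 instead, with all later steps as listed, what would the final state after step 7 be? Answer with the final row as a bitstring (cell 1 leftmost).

000110110101

state after step 3 := 101100011100
4. -> 001010110011
5. -> 110000101110
6. -> 101001001000
7. -> 000110110101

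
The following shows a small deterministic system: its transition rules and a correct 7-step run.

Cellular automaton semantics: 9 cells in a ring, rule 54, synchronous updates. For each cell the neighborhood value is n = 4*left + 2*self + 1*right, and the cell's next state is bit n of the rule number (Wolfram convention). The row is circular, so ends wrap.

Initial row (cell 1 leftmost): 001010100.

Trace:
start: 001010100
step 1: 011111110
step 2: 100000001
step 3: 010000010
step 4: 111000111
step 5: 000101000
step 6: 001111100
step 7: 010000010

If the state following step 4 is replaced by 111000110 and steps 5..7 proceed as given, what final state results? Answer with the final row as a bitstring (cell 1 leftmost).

010000000

state after step 4 := 111000110
step 5: 000101001
step 6: 101111111
step 7: 010000000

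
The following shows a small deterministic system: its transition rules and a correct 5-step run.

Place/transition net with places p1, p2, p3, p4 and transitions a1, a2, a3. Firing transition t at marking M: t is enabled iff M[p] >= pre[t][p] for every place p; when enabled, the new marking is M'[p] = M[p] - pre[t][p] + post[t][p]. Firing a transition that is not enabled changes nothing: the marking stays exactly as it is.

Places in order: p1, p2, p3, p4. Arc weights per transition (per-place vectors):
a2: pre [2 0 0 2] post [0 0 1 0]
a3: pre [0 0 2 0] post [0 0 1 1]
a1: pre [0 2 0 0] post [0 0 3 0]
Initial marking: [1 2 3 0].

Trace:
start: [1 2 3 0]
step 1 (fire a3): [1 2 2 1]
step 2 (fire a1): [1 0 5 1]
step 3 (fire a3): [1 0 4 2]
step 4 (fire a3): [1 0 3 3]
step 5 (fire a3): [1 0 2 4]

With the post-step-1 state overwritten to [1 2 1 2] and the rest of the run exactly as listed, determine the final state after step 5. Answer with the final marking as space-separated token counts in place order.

1 0 1 5

state after step 1 := [1 2 1 2]
step 2 (fire a1): [1 0 4 2]
step 3 (fire a3): [1 0 3 3]
step 4 (fire a3): [1 0 2 4]
step 5 (fire a3): [1 0 1 5]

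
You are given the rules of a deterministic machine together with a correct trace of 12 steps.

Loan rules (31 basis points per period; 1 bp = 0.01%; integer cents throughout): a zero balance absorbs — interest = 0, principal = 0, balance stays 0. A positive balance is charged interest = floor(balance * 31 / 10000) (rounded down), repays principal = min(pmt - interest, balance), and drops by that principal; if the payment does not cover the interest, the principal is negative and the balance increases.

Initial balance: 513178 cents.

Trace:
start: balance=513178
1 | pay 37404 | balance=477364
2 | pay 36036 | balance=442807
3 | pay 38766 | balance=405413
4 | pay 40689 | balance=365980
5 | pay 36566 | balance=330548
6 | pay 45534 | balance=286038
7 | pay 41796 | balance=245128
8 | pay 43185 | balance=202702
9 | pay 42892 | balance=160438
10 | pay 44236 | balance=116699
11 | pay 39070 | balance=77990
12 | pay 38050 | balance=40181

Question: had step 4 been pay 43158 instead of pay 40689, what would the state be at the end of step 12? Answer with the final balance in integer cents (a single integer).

37651

(re-executing from step 4 with the substitution; state before step 4: balance=405413)
4 | pay 43158 | balance=363511
5 | pay 36566 | balance=328071
6 | pay 45534 | balance=283554
7 | pay 41796 | balance=242637
8 | pay 43185 | balance=200204
9 | pay 42892 | balance=157932
10 | pay 44236 | balance=114185
11 | pay 39070 | balance=75468
12 | pay 38050 | balance=37651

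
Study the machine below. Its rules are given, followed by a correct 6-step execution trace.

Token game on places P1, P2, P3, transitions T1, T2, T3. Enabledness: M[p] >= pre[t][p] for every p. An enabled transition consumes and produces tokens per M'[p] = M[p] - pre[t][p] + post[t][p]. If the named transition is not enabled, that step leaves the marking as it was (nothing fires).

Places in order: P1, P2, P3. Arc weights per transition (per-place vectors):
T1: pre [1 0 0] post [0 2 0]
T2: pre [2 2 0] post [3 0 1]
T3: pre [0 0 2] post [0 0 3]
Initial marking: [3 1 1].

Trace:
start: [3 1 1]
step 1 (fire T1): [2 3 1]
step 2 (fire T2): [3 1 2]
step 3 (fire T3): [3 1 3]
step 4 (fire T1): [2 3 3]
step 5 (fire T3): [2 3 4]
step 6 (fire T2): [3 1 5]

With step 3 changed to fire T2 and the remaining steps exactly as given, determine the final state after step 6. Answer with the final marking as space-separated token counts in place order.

(re-executing from step 3 with the substitution; state before step 3: [3 1 2])
step 3 (fire T2): [3 1 2]
step 4 (fire T1): [2 3 2]
step 5 (fire T3): [2 3 3]
step 6 (fire T2): [3 1 4]

3 1 4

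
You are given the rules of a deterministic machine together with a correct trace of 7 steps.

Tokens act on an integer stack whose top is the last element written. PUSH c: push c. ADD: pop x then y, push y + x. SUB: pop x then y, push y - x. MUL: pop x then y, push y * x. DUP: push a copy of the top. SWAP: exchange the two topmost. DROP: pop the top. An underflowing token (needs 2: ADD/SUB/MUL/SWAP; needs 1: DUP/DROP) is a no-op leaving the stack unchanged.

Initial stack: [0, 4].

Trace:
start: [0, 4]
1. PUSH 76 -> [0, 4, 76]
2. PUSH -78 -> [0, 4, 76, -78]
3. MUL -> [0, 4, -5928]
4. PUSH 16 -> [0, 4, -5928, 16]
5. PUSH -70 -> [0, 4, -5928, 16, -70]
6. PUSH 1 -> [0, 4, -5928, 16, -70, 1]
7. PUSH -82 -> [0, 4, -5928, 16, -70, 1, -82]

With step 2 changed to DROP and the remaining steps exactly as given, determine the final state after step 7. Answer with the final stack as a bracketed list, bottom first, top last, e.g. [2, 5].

(re-executing from step 2 with the substitution; state before step 2: [0, 4, 76])
2. DROP -> [0, 4]
3. MUL -> [0]
4. PUSH 16 -> [0, 16]
5. PUSH -70 -> [0, 16, -70]
6. PUSH 1 -> [0, 16, -70, 1]
7. PUSH -82 -> [0, 16, -70, 1, -82]

[0, 16, -70, 1, -82]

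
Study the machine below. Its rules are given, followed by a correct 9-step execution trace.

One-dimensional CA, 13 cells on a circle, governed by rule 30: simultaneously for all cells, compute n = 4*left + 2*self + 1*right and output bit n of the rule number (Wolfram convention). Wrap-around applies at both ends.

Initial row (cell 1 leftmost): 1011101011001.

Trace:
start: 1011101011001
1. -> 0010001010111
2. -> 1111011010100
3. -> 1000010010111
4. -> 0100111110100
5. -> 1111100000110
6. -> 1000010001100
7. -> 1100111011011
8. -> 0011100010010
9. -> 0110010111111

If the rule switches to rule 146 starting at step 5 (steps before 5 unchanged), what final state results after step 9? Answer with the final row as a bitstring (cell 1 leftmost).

1001000101000

(re-executing steps 5..9 under rule 146; state before step 5: 0100111110100)
5. -> 1011011100010
6. -> 0000001010100
7. -> 0000010000010
8. -> 0000101000101
9. -> 1001000101000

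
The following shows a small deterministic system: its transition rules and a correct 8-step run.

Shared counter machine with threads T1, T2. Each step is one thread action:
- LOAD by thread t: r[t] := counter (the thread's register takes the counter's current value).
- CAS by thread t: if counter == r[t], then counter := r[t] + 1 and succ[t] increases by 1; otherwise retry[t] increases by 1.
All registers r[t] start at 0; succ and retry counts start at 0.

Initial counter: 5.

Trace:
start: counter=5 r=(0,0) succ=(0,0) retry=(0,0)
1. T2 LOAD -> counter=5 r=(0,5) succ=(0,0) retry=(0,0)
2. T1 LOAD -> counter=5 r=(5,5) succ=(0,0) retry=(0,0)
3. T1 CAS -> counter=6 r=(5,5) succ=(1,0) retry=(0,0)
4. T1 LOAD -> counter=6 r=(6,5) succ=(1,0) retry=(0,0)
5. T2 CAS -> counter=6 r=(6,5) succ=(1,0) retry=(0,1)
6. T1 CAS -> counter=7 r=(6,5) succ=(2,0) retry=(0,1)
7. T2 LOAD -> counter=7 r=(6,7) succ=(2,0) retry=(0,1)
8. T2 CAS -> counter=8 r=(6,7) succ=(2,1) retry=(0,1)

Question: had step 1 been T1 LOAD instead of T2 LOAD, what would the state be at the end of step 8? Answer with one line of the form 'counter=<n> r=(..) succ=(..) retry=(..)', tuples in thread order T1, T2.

(re-executing from step 1 with the substitution; state before step 1: counter=5 r=(0,0) succ=(0,0) retry=(0,0))
1. T1 LOAD -> counter=5 r=(5,0) succ=(0,0) retry=(0,0)
2. T1 LOAD -> counter=5 r=(5,0) succ=(0,0) retry=(0,0)
3. T1 CAS -> counter=6 r=(5,0) succ=(1,0) retry=(0,0)
4. T1 LOAD -> counter=6 r=(6,0) succ=(1,0) retry=(0,0)
5. T2 CAS -> counter=6 r=(6,0) succ=(1,0) retry=(0,1)
6. T1 CAS -> counter=7 r=(6,0) succ=(2,0) retry=(0,1)
7. T2 LOAD -> counter=7 r=(6,7) succ=(2,0) retry=(0,1)
8. T2 CAS -> counter=8 r=(6,7) succ=(2,1) retry=(0,1)

counter=8 r=(6,7) succ=(2,1) retry=(0,1)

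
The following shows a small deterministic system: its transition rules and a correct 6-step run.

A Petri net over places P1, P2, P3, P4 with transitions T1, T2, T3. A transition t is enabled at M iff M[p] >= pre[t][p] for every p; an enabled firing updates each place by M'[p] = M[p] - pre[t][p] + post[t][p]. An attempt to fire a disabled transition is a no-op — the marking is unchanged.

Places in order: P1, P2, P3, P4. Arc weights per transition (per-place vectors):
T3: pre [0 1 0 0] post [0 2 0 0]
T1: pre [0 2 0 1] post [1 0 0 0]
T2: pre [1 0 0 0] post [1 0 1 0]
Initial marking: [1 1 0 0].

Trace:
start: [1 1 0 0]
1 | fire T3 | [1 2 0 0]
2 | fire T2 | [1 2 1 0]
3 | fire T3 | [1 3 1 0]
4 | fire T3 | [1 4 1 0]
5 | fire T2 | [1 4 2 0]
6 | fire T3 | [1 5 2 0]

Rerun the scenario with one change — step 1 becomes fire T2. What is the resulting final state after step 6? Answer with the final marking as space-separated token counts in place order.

(re-executing from step 1 with the substitution; state before step 1: [1 1 0 0])
1 | fire T2 | [1 1 1 0]
2 | fire T2 | [1 1 2 0]
3 | fire T3 | [1 2 2 0]
4 | fire T3 | [1 3 2 0]
5 | fire T2 | [1 3 3 0]
6 | fire T3 | [1 4 3 0]

1 4 3 0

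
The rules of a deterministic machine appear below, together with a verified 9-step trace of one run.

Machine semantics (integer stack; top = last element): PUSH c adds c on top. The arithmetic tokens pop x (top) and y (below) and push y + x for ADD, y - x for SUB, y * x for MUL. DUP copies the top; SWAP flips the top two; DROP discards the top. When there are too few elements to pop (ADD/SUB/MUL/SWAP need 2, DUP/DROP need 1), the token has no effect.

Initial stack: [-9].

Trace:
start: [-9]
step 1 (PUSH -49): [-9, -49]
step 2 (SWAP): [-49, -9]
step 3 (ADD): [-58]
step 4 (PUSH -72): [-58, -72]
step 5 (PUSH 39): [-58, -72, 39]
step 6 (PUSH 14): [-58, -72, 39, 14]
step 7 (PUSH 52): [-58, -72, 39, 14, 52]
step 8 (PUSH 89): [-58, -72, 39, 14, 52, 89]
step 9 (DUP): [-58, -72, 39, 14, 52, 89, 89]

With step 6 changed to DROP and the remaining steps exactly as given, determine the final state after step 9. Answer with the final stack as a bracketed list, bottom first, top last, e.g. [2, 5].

(re-executing from step 6 with the substitution; state before step 6: [-58, -72, 39])
step 6 (DROP): [-58, -72]
step 7 (PUSH 52): [-58, -72, 52]
step 8 (PUSH 89): [-58, -72, 52, 89]
step 9 (DUP): [-58, -72, 52, 89, 89]

[-58, -72, 52, 89, 89]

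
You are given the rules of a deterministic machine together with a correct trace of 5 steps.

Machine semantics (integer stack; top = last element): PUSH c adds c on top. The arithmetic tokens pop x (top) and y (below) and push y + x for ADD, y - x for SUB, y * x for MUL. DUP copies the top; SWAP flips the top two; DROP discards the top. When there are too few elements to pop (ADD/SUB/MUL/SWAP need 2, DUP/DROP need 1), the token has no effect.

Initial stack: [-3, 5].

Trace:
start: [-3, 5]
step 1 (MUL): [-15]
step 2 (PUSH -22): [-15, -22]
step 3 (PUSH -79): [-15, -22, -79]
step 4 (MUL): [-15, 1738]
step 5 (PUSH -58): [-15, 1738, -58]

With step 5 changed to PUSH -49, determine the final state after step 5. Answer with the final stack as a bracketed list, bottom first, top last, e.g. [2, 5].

(re-executing from step 5 with the substitution; state before step 5: [-15, 1738])
step 5 (PUSH -49): [-15, 1738, -49]

[-15, 1738, -49]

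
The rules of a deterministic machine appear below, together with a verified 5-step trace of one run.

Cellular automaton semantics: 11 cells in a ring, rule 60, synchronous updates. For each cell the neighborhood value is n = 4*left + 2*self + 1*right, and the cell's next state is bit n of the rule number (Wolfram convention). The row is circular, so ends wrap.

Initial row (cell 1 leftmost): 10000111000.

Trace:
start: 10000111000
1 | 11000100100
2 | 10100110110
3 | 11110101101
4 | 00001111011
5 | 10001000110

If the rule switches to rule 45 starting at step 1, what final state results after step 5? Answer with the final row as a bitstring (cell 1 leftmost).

10111100110

(re-executing steps 1..5 under rule 45; state before step 1: 10000111000)
1 | 10110100010
2 | 11101101011
3 | 00011011110
4 | 11010110000
5 | 10111100110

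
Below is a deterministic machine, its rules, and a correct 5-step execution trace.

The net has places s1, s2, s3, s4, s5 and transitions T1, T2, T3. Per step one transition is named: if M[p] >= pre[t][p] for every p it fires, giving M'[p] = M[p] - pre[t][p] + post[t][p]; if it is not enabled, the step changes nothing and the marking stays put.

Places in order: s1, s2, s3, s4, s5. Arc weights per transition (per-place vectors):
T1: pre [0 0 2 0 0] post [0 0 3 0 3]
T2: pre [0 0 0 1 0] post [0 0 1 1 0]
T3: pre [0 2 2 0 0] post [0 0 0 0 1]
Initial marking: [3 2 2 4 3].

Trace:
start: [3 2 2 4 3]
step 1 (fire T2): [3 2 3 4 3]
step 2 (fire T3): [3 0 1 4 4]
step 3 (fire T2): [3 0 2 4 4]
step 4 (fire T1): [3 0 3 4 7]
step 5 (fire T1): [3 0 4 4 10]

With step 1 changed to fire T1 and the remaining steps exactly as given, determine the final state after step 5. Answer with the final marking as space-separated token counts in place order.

3 0 4 4 13

(re-executing from step 1 with the substitution; state before step 1: [3 2 2 4 3])
step 1 (fire T1): [3 2 3 4 6]
step 2 (fire T3): [3 0 1 4 7]
step 3 (fire T2): [3 0 2 4 7]
step 4 (fire T1): [3 0 3 4 10]
step 5 (fire T1): [3 0 4 4 13]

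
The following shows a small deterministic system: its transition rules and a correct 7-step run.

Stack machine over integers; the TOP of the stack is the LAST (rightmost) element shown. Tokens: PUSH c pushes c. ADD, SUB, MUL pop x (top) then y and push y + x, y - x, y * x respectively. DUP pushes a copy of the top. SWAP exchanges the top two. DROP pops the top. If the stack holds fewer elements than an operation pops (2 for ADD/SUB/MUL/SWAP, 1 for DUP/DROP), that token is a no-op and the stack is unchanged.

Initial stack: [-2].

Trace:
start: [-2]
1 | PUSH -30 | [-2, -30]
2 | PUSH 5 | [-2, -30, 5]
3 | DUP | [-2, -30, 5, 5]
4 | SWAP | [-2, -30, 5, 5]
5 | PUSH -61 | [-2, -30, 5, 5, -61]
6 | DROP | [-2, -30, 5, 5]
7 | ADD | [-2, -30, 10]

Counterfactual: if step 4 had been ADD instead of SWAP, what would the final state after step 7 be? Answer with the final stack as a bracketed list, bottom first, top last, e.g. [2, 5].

[-2, -20]

(re-executing from step 4 with the substitution; state before step 4: [-2, -30, 5, 5])
4 | ADD | [-2, -30, 10]
5 | PUSH -61 | [-2, -30, 10, -61]
6 | DROP | [-2, -30, 10]
7 | ADD | [-2, -20]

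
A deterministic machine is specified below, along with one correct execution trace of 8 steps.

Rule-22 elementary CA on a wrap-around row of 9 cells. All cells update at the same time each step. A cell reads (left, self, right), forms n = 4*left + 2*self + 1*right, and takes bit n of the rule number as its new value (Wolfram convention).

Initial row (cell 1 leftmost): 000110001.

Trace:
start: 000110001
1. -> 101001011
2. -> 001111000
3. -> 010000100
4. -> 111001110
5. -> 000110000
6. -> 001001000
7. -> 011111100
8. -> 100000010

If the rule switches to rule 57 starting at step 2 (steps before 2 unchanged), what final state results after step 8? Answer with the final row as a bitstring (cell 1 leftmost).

(re-executing steps 2..8 under rule 57; state before step 2: 101001011)
2. -> 010100110
3. -> 001010101
4. -> 100101010
5. -> 010010101
6. -> 101001010
7. -> 010100101
8. -> 101010010

101010010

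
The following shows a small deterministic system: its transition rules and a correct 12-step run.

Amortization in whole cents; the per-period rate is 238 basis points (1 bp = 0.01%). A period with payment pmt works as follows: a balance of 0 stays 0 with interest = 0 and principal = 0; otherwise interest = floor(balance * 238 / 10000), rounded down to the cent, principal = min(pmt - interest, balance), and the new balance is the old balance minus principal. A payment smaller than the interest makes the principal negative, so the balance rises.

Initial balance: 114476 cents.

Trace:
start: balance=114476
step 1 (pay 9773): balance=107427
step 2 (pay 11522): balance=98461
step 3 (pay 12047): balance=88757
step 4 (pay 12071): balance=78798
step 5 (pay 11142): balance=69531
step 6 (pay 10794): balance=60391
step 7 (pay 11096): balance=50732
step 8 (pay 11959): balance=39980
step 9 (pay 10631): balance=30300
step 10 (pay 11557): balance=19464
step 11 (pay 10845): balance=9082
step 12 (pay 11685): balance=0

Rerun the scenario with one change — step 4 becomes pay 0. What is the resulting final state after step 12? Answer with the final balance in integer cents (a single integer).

12182

(re-executing from step 4 with the substitution; state before step 4: balance=88757)
step 4 (pay 0): balance=90869
step 5 (pay 11142): balance=81889
step 6 (pay 10794): balance=73043
step 7 (pay 11096): balance=63685
step 8 (pay 11959): balance=53241
step 9 (pay 10631): balance=43877
step 10 (pay 11557): balance=33364
step 11 (pay 10845): balance=23313
step 12 (pay 11685): balance=12182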